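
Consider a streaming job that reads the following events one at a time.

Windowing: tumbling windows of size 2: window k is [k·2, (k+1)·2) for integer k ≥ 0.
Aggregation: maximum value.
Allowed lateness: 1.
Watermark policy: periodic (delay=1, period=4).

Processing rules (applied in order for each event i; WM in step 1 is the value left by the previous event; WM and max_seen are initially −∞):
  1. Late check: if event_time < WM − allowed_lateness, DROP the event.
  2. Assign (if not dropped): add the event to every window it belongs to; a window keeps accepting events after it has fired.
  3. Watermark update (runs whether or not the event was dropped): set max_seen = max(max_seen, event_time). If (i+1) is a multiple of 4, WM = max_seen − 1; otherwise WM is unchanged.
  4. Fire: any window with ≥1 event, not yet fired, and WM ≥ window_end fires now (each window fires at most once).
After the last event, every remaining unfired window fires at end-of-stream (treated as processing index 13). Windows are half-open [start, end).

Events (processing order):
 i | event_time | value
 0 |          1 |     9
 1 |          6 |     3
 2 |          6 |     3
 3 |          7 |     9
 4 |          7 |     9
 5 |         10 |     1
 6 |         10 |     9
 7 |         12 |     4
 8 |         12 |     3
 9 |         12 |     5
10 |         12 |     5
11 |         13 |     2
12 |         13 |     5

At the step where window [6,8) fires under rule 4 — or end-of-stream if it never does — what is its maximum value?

i=0 t=1 v=9: → [0,2); WM=−∞
i=1 t=6 v=3: → [6,8); WM=−∞
i=2 t=6 v=3: → [6,8); WM=−∞
i=3 t=7 v=9: → [6,8); WM=6; [0,2) fires=9
i=4 t=7 v=9: → [6,8); WM=6
i=5 t=10 v=1: → [10,12); WM=6
i=6 t=10 v=9: → [10,12); WM=6
i=7 t=12 v=4: → [12,14); WM=11; [6,8) fires=9
i=8 t=12 v=3: → [12,14); WM=11
i=9 t=12 v=5: → [12,14); WM=11
i=10 t=12 v=5: → [12,14); WM=11
i=11 t=13 v=2: → [12,14); WM=12; [10,12) fires=9
i=12 t=13 v=5: → [12,14); WM=12

9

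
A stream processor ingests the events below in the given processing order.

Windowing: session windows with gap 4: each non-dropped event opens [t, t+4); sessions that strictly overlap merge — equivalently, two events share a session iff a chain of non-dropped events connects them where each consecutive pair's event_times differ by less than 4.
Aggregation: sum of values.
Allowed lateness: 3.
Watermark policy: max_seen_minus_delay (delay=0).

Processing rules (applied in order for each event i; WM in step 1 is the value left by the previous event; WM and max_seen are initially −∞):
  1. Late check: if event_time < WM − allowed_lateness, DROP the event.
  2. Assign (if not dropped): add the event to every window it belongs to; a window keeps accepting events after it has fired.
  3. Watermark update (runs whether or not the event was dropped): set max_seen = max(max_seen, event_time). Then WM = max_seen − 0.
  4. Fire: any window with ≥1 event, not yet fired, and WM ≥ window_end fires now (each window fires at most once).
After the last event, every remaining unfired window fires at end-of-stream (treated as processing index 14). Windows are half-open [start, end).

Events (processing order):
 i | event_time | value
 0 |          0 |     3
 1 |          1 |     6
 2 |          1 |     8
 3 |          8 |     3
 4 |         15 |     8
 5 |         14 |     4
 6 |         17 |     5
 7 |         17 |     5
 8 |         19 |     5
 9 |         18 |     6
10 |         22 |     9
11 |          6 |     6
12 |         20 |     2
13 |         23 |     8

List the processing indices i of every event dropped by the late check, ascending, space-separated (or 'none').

i=0 t=0 v=3: → [0,4); WM=0
i=1 t=1 v=6: → [0,5); WM=1
i=2 t=1 v=8: → [0,5); WM=1
i=3 t=8 v=3: → [8,12); WM=8
i=4 t=15 v=8: → [15,19); WM=15
i=5 t=14 v=4: → [14,19); WM=15
i=6 t=17 v=5: → [14,21); WM=17
i=7 t=17 v=5: → [14,21); WM=17
i=8 t=19 v=5: → [14,23); WM=19
i=9 t=18 v=6: → [14,23); WM=19
i=10 t=22 v=9: → [14,26); WM=22
i=11 t=6 v=6: DROP (t<22-3); WM=22
i=12 t=20 v=2: → [14,26); WM=22
i=13 t=23 v=8: → [14,27); WM=23

11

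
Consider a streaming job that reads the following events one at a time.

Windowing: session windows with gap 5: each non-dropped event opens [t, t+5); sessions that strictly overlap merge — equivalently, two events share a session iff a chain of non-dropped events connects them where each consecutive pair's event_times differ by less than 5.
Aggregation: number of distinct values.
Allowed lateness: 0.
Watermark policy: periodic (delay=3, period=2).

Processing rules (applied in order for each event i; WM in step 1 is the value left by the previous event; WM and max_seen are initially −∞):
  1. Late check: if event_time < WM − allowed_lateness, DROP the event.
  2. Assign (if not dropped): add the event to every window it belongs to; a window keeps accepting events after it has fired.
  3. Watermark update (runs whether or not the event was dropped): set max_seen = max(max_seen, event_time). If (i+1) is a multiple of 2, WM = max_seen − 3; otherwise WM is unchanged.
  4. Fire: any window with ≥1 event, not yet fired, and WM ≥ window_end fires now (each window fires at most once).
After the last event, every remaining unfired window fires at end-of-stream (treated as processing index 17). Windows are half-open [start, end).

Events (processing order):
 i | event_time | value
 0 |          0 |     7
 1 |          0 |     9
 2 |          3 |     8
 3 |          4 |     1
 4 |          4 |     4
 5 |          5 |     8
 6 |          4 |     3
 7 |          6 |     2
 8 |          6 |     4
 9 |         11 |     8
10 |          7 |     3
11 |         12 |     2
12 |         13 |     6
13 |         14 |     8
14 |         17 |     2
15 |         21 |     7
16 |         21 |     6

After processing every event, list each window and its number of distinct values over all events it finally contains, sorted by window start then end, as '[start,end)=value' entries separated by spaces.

[0,11)=7 [11,26)=4

i=0 t=0 v=7: → [0,5); WM=−∞
i=1 t=0 v=9: → [0,5); WM=-3
i=2 t=3 v=8: → [0,8); WM=-3
i=3 t=4 v=1: → [0,9); WM=1
i=4 t=4 v=4: → [0,9); WM=1
i=5 t=5 v=8: → [0,10); WM=2
i=6 t=4 v=3: → [0,10); WM=2
i=7 t=6 v=2: → [0,11); WM=3
i=8 t=6 v=4: → [0,11); WM=3
i=9 t=11 v=8: → [11,16); WM=8
i=10 t=7 v=3: DROP (t<8-0); WM=8
i=11 t=12 v=2: → [11,17); WM=9
i=12 t=13 v=6: → [11,18); WM=9
i=13 t=14 v=8: → [11,19); WM=11
i=14 t=17 v=2: → [11,22); WM=11
i=15 t=21 v=7: → [11,26); WM=18
i=16 t=21 v=6: → [11,26); WM=18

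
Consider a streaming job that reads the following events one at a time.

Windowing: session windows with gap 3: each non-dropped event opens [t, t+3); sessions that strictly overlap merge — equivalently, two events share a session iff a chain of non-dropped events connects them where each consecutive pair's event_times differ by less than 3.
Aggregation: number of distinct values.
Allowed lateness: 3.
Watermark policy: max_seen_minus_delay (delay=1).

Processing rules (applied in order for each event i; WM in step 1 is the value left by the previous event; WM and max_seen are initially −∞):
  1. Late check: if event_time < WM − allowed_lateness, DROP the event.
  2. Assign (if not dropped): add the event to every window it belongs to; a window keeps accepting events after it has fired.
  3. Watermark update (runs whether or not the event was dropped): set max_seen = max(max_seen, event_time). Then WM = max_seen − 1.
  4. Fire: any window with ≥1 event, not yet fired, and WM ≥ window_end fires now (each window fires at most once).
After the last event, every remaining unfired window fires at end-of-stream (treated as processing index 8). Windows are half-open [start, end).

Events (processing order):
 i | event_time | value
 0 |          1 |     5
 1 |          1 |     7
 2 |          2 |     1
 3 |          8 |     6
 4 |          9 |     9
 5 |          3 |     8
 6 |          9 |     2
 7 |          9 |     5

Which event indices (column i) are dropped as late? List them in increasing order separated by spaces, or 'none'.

i=0 t=1 v=5: → [1,4); WM=0
i=1 t=1 v=7: → [1,4); WM=0
i=2 t=2 v=1: → [1,5); WM=1
i=3 t=8 v=6: → [8,11); WM=7
i=4 t=9 v=9: → [8,12); WM=8
i=5 t=3 v=8: DROP (t<8-3); WM=8
i=6 t=9 v=2: → [8,12); WM=8
i=7 t=9 v=5: → [8,12); WM=8

5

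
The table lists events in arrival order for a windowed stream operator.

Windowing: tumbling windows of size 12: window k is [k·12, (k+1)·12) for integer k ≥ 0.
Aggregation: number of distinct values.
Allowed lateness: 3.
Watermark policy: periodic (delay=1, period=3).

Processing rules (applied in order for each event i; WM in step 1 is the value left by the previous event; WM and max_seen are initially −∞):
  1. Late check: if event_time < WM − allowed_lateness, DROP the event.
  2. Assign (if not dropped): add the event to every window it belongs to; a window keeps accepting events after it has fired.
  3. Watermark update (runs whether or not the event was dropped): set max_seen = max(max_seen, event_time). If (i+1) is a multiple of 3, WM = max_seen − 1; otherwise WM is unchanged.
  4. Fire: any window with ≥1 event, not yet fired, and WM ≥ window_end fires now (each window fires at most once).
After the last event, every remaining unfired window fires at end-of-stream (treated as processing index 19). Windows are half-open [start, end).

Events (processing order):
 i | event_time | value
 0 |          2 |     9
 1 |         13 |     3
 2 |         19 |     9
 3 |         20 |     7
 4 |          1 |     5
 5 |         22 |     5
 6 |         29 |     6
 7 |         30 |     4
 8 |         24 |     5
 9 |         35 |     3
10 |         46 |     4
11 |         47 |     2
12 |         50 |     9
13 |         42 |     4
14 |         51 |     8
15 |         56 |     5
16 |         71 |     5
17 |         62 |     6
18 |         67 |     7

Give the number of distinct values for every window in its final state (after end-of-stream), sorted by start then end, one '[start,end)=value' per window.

[0,12)=1 [12,24)=4 [24,36)=4 [36,48)=2 [48,60)=3 [60,72)=3

i=0 t=2 v=9: → [0,12); WM=−∞
i=1 t=13 v=3: → [12,24); WM=−∞
i=2 t=19 v=9: → [12,24); WM=18; [0,12) fires=1
i=3 t=20 v=7: → [12,24); WM=18
i=4 t=1 v=5: DROP (t<18-3); WM=18
i=5 t=22 v=5: → [12,24); WM=21
i=6 t=29 v=6: → [24,36); WM=21
i=7 t=30 v=4: → [24,36); WM=21
i=8 t=24 v=5: → [24,36); WM=29; [12,24) fires=4
i=9 t=35 v=3: → [24,36); WM=29
i=10 t=46 v=4: → [36,48); WM=29
i=11 t=47 v=2: → [36,48); WM=46; [24,36) fires=4
i=12 t=50 v=9: → [48,60); WM=46
i=13 t=42 v=4: DROP (t<46-3); WM=46
i=14 t=51 v=8: → [48,60); WM=50; [36,48) fires=2
i=15 t=56 v=5: → [48,60); WM=50
i=16 t=71 v=5: → [60,72); WM=50
i=17 t=62 v=6: → [60,72); WM=70; [48,60) fires=3
i=18 t=67 v=7: → [60,72); WM=70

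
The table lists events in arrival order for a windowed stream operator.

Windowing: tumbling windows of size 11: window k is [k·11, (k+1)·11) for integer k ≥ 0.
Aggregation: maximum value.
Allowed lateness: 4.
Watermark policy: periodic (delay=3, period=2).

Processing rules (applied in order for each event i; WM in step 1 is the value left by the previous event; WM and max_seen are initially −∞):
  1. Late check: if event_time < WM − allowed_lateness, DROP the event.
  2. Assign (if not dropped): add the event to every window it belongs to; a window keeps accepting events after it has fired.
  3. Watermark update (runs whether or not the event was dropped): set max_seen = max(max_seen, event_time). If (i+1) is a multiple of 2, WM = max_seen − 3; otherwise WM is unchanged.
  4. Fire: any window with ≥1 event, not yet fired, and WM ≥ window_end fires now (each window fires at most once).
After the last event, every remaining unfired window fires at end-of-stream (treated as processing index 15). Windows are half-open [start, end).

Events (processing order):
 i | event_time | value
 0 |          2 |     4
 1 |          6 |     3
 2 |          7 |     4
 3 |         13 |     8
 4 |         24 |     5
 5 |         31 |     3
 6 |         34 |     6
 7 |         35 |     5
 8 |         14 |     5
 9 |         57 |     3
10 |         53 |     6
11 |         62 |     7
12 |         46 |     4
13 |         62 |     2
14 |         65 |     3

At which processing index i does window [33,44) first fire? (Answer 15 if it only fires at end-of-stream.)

9

i=0 t=2 v=4: → [0,11); WM=−∞
i=1 t=6 v=3: → [0,11); WM=3
i=2 t=7 v=4: → [0,11); WM=3
i=3 t=13 v=8: → [11,22); WM=10
i=4 t=24 v=5: → [22,33); WM=10
i=5 t=31 v=3: → [22,33); WM=28; [0,11) fires=4 [11,22) fires=8
i=6 t=34 v=6: → [33,44); WM=28
i=7 t=35 v=5: → [33,44); WM=32
i=8 t=14 v=5: DROP (t<32-4); WM=32
i=9 t=57 v=3: → [55,66); WM=54; [22,33) fires=5 [33,44) fires=6
i=10 t=53 v=6: → [44,55); WM=54
i=11 t=62 v=7: → [55,66); WM=59; [44,55) fires=6
i=12 t=46 v=4: DROP (t<59-4); WM=59
i=13 t=62 v=2: → [55,66); WM=59
i=14 t=65 v=3: → [55,66); WM=59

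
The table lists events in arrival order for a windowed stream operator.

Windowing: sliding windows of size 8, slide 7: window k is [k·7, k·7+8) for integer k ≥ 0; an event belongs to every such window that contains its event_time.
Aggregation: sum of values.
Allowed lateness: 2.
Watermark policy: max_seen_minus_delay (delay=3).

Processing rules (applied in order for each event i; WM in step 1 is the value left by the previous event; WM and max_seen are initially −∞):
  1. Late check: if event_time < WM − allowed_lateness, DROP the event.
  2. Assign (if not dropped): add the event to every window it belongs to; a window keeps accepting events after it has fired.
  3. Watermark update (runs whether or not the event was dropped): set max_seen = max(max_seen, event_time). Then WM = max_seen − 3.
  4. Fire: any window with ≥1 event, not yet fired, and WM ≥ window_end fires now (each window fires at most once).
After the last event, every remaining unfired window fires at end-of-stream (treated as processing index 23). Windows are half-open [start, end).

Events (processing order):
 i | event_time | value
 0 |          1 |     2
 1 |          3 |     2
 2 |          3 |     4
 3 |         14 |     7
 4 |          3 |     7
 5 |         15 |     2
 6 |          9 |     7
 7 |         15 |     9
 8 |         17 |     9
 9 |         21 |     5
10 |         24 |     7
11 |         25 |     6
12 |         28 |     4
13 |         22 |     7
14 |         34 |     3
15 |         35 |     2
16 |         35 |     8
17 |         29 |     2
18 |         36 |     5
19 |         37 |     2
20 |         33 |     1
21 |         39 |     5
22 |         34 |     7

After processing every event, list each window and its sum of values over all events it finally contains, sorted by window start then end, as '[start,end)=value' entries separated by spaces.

[0,8)=8 [7,15)=7 [14,22)=32 [21,29)=22 [28,36)=25 [35,43)=22

i=0 t=1 v=2: → [0,8); WM=-2
i=1 t=3 v=2: → [0,8); WM=0
i=2 t=3 v=4: → [0,8); WM=0
i=3 t=14 v=7: → [14,22),[7,15); WM=11; [0,8) fires=8
i=4 t=3 v=7: DROP (t<11-2); WM=11
i=5 t=15 v=2: → [14,22); WM=12
i=6 t=9 v=7: DROP (t<12-2); WM=12
i=7 t=15 v=9: → [14,22); WM=12
i=8 t=17 v=9: → [14,22); WM=14
i=9 t=21 v=5: → [21,29),[14,22); WM=18; [7,15) fires=7
i=10 t=24 v=7: → [21,29); WM=21
i=11 t=25 v=6: → [21,29); WM=22; [14,22) fires=32
i=12 t=28 v=4: → [28,36),[21,29); WM=25
i=13 t=22 v=7: DROP (t<25-2); WM=25
i=14 t=34 v=3: → [28,36); WM=31; [21,29) fires=22
i=15 t=35 v=2: → [35,43),[28,36); WM=32
i=16 t=35 v=8: → [35,43),[28,36); WM=32
i=17 t=29 v=2: DROP (t<32-2); WM=32
i=18 t=36 v=5: → [35,43); WM=33
i=19 t=37 v=2: → [35,43); WM=34
i=20 t=33 v=1: → [28,36); WM=34
i=21 t=39 v=5: → [35,43); WM=36; [28,36) fires=18
i=22 t=34 v=7: → [28,36); WM=36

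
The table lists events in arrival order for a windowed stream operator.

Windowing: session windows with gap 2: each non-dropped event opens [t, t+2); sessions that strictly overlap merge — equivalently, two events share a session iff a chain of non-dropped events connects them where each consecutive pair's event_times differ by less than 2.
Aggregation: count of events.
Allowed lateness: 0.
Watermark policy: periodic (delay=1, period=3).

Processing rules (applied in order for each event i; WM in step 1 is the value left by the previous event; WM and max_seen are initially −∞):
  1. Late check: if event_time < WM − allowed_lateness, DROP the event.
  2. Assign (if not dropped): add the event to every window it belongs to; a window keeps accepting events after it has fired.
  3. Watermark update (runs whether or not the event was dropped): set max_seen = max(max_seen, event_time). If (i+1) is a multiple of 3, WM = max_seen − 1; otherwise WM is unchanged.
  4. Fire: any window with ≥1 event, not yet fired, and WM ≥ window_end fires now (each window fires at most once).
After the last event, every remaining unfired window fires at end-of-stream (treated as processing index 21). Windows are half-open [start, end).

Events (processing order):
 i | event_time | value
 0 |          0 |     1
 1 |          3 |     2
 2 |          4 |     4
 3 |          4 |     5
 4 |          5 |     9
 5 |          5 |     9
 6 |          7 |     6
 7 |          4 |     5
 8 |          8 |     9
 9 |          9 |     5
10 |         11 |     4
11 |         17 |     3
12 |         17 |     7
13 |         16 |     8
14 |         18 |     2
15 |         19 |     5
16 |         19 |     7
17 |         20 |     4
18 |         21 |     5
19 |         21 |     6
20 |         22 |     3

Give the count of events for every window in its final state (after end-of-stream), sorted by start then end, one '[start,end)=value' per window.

i=0 t=0 v=1: → [0,2); WM=−∞
i=1 t=3 v=2: → [3,5); WM=−∞
i=2 t=4 v=4: → [3,6); WM=3
i=3 t=4 v=5: → [3,6); WM=3
i=4 t=5 v=9: → [3,7); WM=3
i=5 t=5 v=9: → [3,7); WM=4
i=6 t=7 v=6: → [7,9); WM=4
i=7 t=4 v=5: → [3,7); WM=4
i=8 t=8 v=9: → [7,10); WM=7
i=9 t=9 v=5: → [7,11); WM=7
i=10 t=11 v=4: → [11,13); WM=7
i=11 t=17 v=3: → [17,19); WM=16
i=12 t=17 v=7: → [17,19); WM=16
i=13 t=16 v=8: → [16,19); WM=16
i=14 t=18 v=2: → [16,20); WM=17
i=15 t=19 v=5: → [16,21); WM=17
i=16 t=19 v=7: → [16,21); WM=17
i=17 t=20 v=4: → [16,22); WM=19
i=18 t=21 v=5: → [16,23); WM=19
i=19 t=21 v=6: → [16,23); WM=19
i=20 t=22 v=3: → [16,24); WM=21

[0,2)=1 [3,7)=6 [7,11)=3 [11,13)=1 [16,24)=10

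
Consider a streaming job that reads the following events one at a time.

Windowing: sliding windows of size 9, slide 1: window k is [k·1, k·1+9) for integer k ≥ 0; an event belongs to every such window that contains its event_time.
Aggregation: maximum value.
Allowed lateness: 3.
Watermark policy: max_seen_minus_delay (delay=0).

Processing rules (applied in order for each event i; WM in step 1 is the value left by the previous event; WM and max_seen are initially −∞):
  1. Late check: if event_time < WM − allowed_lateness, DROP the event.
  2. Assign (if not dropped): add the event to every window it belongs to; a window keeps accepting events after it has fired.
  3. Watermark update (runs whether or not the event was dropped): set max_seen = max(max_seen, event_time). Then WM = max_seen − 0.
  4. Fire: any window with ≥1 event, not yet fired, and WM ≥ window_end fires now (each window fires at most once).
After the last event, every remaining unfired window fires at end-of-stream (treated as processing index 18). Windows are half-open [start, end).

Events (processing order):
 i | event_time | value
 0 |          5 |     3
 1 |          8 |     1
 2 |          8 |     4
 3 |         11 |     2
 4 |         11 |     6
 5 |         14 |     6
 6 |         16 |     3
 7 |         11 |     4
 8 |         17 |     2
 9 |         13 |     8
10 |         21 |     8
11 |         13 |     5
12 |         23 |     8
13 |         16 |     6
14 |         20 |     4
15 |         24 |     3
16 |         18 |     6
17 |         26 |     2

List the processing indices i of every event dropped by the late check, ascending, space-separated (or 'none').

i=0 t=5 v=3: → [5,14),[4,13),[3,12),[2,11),[1,10),[0,9); WM=5
i=1 t=8 v=1: → [8,17),[7,16),[6,15),[5,14),[4,13),[3,12),[2,11),[1,10),[0,9); WM=8
i=2 t=8 v=4: → [8,17),[7,16),[6,15),[5,14),[4,13),[3,12),[2,11),[1,10),[0,9); WM=8
i=3 t=11 v=2: → [11,20),[10,19),[9,18),[8,17),[7,16),[6,15),[5,14),[4,13),[3,12); WM=11; [0,9) fires=4 [1,10) fires=4 [2,11) fires=4
i=4 t=11 v=6: → [11,20),[10,19),[9,18),[8,17),[7,16),[6,15),[5,14),[4,13),[3,12); WM=11
i=5 t=14 v=6: → [14,23),[13,22),[12,21),[11,20),[10,19),[9,18),[8,17),[7,16),[6,15); WM=14; [3,12) fires=6 [4,13) fires=6 [5,14) fires=6
i=6 t=16 v=3: → [16,25),[15,24),[14,23),[13,22),[12,21),[11,20),[10,19),[9,18),[8,17); WM=16; [6,15) fires=6 [7,16) fires=6
i=7 t=11 v=4: DROP (t<16-3); WM=16
i=8 t=17 v=2: → [17,26),[16,25),[15,24),[14,23),[13,22),[12,21),[11,20),[10,19),[9,18); WM=17; [8,17) fires=6
i=9 t=13 v=8: DROP (t<17-3); WM=17
i=10 t=21 v=8: → [21,30),[20,29),[19,28),[18,27),[17,26),[16,25),[15,24),[14,23),[13,22); WM=21; [9,18) fires=6 [10,19) fires=6 [11,20) fires=6 [12,21) fires=6
i=11 t=13 v=5: DROP (t<21-3); WM=21
i=12 t=23 v=8: → [23,32),[22,31),[21,30),[20,29),[19,28),[18,27),[17,26),[16,25),[15,24); WM=23; [13,22) fires=8 [14,23) fires=8
i=13 t=16 v=6: DROP (t<23-3); WM=23
i=14 t=20 v=4: → [20,29),[19,28),[18,27),[17,26),[16,25),[15,24),[14,23),[13,22),[12,21); WM=23
i=15 t=24 v=3: → [24,33),[23,32),[22,31),[21,30),[20,29),[19,28),[18,27),[17,26),[16,25); WM=24; [15,24) fires=8
i=16 t=18 v=6: DROP (t<24-3); WM=24
i=17 t=26 v=2: → [26,35),[25,34),[24,33),[23,32),[22,31),[21,30),[20,29),[19,28),[18,27); WM=26; [16,25) fires=8 [17,26) fires=8

7 9 11 13 16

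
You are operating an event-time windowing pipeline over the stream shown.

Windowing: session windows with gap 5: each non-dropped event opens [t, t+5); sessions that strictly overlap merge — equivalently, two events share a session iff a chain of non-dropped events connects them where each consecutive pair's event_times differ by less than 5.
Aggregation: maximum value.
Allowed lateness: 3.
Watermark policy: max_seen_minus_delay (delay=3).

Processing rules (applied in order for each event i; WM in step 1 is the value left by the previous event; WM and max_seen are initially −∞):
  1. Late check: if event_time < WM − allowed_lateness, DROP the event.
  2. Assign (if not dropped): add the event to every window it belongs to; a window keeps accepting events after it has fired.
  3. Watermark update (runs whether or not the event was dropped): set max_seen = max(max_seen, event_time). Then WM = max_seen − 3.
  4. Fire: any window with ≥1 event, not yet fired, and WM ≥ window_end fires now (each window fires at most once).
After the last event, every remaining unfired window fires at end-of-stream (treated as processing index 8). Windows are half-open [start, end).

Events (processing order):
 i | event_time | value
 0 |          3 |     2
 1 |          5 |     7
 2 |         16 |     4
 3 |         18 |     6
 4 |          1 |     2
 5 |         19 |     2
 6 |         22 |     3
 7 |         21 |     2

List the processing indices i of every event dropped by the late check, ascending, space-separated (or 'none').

4

i=0 t=3 v=2: → [3,8); WM=0
i=1 t=5 v=7: → [3,10); WM=2
i=2 t=16 v=4: → [16,21); WM=13
i=3 t=18 v=6: → [16,23); WM=15
i=4 t=1 v=2: DROP (t<15-3); WM=15
i=5 t=19 v=2: → [16,24); WM=16
i=6 t=22 v=3: → [16,27); WM=19
i=7 t=21 v=2: → [16,27); WM=19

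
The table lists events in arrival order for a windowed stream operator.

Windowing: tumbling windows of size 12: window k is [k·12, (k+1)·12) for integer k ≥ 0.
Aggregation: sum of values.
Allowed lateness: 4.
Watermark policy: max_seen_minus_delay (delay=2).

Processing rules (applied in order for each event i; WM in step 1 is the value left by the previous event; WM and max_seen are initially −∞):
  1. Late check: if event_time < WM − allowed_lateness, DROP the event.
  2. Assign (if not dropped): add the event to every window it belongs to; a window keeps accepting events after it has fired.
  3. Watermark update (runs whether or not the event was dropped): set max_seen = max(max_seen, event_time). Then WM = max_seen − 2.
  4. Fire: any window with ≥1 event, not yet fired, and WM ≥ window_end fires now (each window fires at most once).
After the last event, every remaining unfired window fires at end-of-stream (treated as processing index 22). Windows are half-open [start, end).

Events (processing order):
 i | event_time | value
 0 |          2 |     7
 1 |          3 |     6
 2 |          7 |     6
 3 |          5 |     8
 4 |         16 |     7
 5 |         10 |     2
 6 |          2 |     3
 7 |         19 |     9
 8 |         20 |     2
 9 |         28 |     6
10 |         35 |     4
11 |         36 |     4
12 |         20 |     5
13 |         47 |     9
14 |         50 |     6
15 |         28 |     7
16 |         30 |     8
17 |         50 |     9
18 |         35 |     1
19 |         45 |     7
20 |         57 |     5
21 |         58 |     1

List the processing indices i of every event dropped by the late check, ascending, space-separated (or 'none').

6 12 15 16 18

i=0 t=2 v=7: → [0,12); WM=0
i=1 t=3 v=6: → [0,12); WM=1
i=2 t=7 v=6: → [0,12); WM=5
i=3 t=5 v=8: → [0,12); WM=5
i=4 t=16 v=7: → [12,24); WM=14; [0,12) fires=27
i=5 t=10 v=2: → [0,12); WM=14
i=6 t=2 v=3: DROP (t<14-4); WM=14
i=7 t=19 v=9: → [12,24); WM=17
i=8 t=20 v=2: → [12,24); WM=18
i=9 t=28 v=6: → [24,36); WM=26; [12,24) fires=18
i=10 t=35 v=4: → [24,36); WM=33
i=11 t=36 v=4: → [36,48); WM=34
i=12 t=20 v=5: DROP (t<34-4); WM=34
i=13 t=47 v=9: → [36,48); WM=45; [24,36) fires=10
i=14 t=50 v=6: → [48,60); WM=48; [36,48) fires=13
i=15 t=28 v=7: DROP (t<48-4); WM=48
i=16 t=30 v=8: DROP (t<48-4); WM=48
i=17 t=50 v=9: → [48,60); WM=48
i=18 t=35 v=1: DROP (t<48-4); WM=48
i=19 t=45 v=7: → [36,48); WM=48
i=20 t=57 v=5: → [48,60); WM=55
i=21 t=58 v=1: → [48,60); WM=56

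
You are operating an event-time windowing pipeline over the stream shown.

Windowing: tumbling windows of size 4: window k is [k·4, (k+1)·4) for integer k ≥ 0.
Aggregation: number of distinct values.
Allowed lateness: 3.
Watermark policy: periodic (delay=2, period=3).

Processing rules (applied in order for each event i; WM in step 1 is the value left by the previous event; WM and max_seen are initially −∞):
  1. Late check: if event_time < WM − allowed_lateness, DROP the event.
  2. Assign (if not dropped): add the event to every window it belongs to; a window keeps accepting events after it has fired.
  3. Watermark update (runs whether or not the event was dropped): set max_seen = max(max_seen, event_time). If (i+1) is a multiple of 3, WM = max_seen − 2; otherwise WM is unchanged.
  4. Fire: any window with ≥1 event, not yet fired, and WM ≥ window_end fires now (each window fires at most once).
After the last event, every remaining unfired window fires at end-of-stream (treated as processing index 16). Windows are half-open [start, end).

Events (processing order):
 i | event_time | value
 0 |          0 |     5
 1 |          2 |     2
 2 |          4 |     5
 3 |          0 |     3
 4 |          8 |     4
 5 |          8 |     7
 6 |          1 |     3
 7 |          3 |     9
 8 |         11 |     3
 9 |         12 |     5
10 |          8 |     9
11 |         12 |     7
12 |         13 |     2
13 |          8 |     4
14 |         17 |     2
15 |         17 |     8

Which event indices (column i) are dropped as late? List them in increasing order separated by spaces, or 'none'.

i=0 t=0 v=5: → [0,4); WM=−∞
i=1 t=2 v=2: → [0,4); WM=−∞
i=2 t=4 v=5: → [4,8); WM=2
i=3 t=0 v=3: → [0,4); WM=2
i=4 t=8 v=4: → [8,12); WM=2
i=5 t=8 v=7: → [8,12); WM=6; [0,4) fires=3
i=6 t=1 v=3: DROP (t<6-3); WM=6
i=7 t=3 v=9: → [0,4); WM=6
i=8 t=11 v=3: → [8,12); WM=9; [4,8) fires=1
i=9 t=12 v=5: → [12,16); WM=9
i=10 t=8 v=9: → [8,12); WM=9
i=11 t=12 v=7: → [12,16); WM=10
i=12 t=13 v=2: → [12,16); WM=10
i=13 t=8 v=4: → [8,12); WM=10
i=14 t=17 v=2: → [16,20); WM=15; [8,12) fires=4
i=15 t=17 v=8: → [16,20); WM=15

6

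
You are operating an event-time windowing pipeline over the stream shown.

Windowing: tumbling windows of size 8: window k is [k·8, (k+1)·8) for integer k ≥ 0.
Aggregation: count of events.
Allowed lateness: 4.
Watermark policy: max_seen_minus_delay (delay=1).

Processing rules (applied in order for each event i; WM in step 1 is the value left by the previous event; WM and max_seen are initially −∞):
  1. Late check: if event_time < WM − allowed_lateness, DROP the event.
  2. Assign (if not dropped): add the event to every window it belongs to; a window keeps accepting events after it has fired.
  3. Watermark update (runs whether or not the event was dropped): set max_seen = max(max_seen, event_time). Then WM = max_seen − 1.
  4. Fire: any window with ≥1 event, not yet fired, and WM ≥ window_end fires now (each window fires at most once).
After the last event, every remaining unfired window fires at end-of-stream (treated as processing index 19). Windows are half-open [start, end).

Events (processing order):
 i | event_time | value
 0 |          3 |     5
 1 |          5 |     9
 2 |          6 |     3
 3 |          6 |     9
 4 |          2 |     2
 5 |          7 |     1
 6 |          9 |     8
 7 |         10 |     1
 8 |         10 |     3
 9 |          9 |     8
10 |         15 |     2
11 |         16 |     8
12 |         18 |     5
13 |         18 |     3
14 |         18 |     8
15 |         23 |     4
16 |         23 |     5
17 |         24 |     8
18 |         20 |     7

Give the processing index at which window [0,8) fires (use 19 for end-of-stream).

i=0 t=3 v=5: → [0,8); WM=2
i=1 t=5 v=9: → [0,8); WM=4
i=2 t=6 v=3: → [0,8); WM=5
i=3 t=6 v=9: → [0,8); WM=5
i=4 t=2 v=2: → [0,8); WM=5
i=5 t=7 v=1: → [0,8); WM=6
i=6 t=9 v=8: → [8,16); WM=8; [0,8) fires=6
i=7 t=10 v=1: → [8,16); WM=9
i=8 t=10 v=3: → [8,16); WM=9
i=9 t=9 v=8: → [8,16); WM=9
i=10 t=15 v=2: → [8,16); WM=14
i=11 t=16 v=8: → [16,24); WM=15
i=12 t=18 v=5: → [16,24); WM=17; [8,16) fires=5
i=13 t=18 v=3: → [16,24); WM=17
i=14 t=18 v=8: → [16,24); WM=17
i=15 t=23 v=4: → [16,24); WM=22
i=16 t=23 v=5: → [16,24); WM=22
i=17 t=24 v=8: → [24,32); WM=23
i=18 t=20 v=7: → [16,24); WM=23

6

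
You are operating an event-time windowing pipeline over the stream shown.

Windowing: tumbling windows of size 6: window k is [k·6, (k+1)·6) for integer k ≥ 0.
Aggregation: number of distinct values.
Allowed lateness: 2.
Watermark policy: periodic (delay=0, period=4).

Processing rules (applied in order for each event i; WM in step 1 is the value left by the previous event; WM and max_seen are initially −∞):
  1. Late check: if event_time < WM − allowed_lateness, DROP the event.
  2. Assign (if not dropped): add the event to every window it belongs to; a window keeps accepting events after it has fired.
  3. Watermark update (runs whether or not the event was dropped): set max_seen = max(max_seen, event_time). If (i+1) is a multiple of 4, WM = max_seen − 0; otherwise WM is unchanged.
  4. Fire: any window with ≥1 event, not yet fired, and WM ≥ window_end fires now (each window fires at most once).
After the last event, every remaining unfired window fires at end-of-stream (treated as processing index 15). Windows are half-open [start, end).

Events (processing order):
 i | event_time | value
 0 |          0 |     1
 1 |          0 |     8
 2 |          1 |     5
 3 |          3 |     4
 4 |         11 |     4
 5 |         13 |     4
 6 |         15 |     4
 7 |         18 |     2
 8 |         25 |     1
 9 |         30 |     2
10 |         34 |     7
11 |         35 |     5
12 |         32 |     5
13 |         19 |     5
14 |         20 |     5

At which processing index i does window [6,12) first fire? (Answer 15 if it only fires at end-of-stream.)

7

i=0 t=0 v=1: → [0,6); WM=−∞
i=1 t=0 v=8: → [0,6); WM=−∞
i=2 t=1 v=5: → [0,6); WM=−∞
i=3 t=3 v=4: → [0,6); WM=3
i=4 t=11 v=4: → [6,12); WM=3
i=5 t=13 v=4: → [12,18); WM=3
i=6 t=15 v=4: → [12,18); WM=3
i=7 t=18 v=2: → [18,24); WM=18; [0,6) fires=4 [6,12) fires=1 [12,18) fires=1
i=8 t=25 v=1: → [24,30); WM=18
i=9 t=30 v=2: → [30,36); WM=18
i=10 t=34 v=7: → [30,36); WM=18
i=11 t=35 v=5: → [30,36); WM=35; [18,24) fires=1 [24,30) fires=1
i=12 t=32 v=5: DROP (t<35-2); WM=35
i=13 t=19 v=5: DROP (t<35-2); WM=35
i=14 t=20 v=5: DROP (t<35-2); WM=35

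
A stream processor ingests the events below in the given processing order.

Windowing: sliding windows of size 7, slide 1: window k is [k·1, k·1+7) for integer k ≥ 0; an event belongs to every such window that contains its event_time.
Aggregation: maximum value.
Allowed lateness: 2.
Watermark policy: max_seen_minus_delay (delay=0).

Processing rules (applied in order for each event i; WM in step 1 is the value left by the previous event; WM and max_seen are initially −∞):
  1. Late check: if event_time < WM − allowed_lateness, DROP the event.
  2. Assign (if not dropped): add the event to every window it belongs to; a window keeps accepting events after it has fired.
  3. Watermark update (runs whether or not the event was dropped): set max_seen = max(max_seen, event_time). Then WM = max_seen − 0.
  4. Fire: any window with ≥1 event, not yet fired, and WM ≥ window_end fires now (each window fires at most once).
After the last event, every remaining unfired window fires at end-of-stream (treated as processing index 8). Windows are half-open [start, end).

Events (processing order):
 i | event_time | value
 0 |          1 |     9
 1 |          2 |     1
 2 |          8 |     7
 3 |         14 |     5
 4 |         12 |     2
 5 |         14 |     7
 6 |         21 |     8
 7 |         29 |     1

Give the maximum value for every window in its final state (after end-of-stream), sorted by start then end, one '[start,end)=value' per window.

i=0 t=1 v=9: → [1,8),[0,7); WM=1
i=1 t=2 v=1: → [2,9),[1,8),[0,7); WM=2
i=2 t=8 v=7: → [8,15),[7,14),[6,13),[5,12),[4,11),[3,10),[2,9); WM=8; [0,7) fires=9 [1,8) fires=9
i=3 t=14 v=5: → [14,21),[13,20),[12,19),[11,18),[10,17),[9,16),[8,15); WM=14; [2,9) fires=7 [3,10) fires=7 [4,11) fires=7 [5,12) fires=7 [6,13) fires=7 [7,14) fires=7
i=4 t=12 v=2: → [12,19),[11,18),[10,17),[9,16),[8,15),[7,14),[6,13); WM=14
i=5 t=14 v=7: → [14,21),[13,20),[12,19),[11,18),[10,17),[9,16),[8,15); WM=14
i=6 t=21 v=8: → [21,28),[20,27),[19,26),[18,25),[17,24),[16,23),[15,22); WM=21; [8,15) fires=7 [9,16) fires=7 [10,17) fires=7 [11,18) fires=7 [12,19) fires=7 [13,20) fires=7 [14,21) fires=7
i=7 t=29 v=1: → [29,36),[28,35),[27,34),[26,33),[25,32),[24,31),[23,30); WM=29; [15,22) fires=8 [16,23) fires=8 [17,24) fires=8 [18,25) fires=8 [19,26) fires=8 [20,27) fires=8 [21,28) fires=8

[0,7)=9 [1,8)=9 [2,9)=7 [3,10)=7 [4,11)=7 [5,12)=7 [6,13)=7 [7,14)=7 [8,15)=7 [9,16)=7 [10,17)=7 [11,18)=7 [12,19)=7 [13,20)=7 [14,21)=7 [15,22)=8 [16,23)=8 [17,24)=8 [18,25)=8 [19,26)=8 [20,27)=8 [21,28)=8 [23,30)=1 [24,31)=1 [25,32)=1 [26,33)=1 [27,34)=1 [28,35)=1 [29,36)=1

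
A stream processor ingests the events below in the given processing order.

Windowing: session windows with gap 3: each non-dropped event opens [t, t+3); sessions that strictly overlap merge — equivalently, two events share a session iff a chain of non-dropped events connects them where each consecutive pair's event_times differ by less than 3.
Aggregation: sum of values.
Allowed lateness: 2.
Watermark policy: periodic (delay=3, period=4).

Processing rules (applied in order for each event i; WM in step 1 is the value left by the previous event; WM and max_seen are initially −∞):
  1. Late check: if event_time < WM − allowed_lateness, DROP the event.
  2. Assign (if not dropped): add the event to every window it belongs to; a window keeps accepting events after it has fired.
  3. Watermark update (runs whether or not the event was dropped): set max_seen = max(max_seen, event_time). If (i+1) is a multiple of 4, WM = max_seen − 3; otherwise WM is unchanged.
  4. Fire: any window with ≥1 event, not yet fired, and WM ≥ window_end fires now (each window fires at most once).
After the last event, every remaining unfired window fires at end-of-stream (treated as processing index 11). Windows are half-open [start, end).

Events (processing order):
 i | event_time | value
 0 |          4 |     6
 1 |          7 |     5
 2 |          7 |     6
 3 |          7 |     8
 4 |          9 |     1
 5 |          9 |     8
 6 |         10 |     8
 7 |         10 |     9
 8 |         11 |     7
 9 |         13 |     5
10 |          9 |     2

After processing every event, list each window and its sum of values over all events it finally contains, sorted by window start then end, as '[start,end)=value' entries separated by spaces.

[4,7)=6 [7,16)=59

i=0 t=4 v=6: → [4,7); WM=−∞
i=1 t=7 v=5: → [7,10); WM=−∞
i=2 t=7 v=6: → [7,10); WM=−∞
i=3 t=7 v=8: → [7,10); WM=4
i=4 t=9 v=1: → [7,12); WM=4
i=5 t=9 v=8: → [7,12); WM=4
i=6 t=10 v=8: → [7,13); WM=4
i=7 t=10 v=9: → [7,13); WM=7
i=8 t=11 v=7: → [7,14); WM=7
i=9 t=13 v=5: → [7,16); WM=7
i=10 t=9 v=2: → [7,16); WM=7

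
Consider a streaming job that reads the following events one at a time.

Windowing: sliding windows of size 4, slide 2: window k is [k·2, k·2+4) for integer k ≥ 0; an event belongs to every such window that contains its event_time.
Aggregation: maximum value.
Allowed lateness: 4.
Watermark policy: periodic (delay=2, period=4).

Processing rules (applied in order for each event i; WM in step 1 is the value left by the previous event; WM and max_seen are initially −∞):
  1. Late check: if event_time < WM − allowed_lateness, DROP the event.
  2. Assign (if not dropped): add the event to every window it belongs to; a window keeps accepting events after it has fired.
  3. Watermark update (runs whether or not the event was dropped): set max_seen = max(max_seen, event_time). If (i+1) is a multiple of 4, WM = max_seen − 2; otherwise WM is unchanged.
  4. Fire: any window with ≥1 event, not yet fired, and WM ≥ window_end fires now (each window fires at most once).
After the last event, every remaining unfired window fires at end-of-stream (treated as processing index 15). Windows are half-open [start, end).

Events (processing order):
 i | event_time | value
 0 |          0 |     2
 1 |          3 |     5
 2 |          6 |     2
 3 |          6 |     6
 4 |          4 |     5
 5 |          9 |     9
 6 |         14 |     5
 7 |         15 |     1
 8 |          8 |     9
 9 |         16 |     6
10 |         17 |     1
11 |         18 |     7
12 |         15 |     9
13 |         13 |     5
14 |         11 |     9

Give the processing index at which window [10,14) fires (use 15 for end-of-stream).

13

i=0 t=0 v=2: → [0,4); WM=−∞
i=1 t=3 v=5: → [2,6),[0,4); WM=−∞
i=2 t=6 v=2: → [6,10),[4,8); WM=−∞
i=3 t=6 v=6: → [6,10),[4,8); WM=4; [0,4) fires=5
i=4 t=4 v=5: → [4,8),[2,6); WM=4
i=5 t=9 v=9: → [8,12),[6,10); WM=4
i=6 t=14 v=5: → [14,18),[12,16); WM=4
i=7 t=15 v=1: → [14,18),[12,16); WM=13; [2,6) fires=5 [4,8) fires=6 [6,10) fires=9 [8,12) fires=9
i=8 t=8 v=9: DROP (t<13-4); WM=13
i=9 t=16 v=6: → [16,20),[14,18); WM=13
i=10 t=17 v=1: → [16,20),[14,18); WM=13
i=11 t=18 v=7: → [18,22),[16,20); WM=16; [12,16) fires=5
i=12 t=15 v=9: → [14,18),[12,16); WM=16
i=13 t=13 v=5: → [12,16),[10,14); WM=16; [10,14) fires=5
i=14 t=11 v=9: DROP (t<16-4); WM=16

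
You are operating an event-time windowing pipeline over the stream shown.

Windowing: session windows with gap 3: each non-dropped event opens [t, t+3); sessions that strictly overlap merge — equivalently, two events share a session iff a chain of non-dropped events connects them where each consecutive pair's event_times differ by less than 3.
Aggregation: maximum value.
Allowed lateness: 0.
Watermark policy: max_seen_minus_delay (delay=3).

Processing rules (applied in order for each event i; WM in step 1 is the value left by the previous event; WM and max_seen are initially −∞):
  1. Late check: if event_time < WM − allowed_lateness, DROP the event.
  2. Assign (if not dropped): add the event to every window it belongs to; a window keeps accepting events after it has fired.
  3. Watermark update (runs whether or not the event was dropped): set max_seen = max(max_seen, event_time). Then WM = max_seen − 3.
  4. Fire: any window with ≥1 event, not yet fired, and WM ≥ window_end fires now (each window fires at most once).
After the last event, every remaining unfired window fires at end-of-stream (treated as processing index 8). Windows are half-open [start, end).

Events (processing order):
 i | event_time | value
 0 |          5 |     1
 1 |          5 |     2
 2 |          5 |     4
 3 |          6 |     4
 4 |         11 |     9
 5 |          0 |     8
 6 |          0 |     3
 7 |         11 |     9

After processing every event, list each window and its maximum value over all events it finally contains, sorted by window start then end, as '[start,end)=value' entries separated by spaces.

[5,9)=4 [11,14)=9

i=0 t=5 v=1: → [5,8); WM=2
i=1 t=5 v=2: → [5,8); WM=2
i=2 t=5 v=4: → [5,8); WM=2
i=3 t=6 v=4: → [5,9); WM=3
i=4 t=11 v=9: → [11,14); WM=8
i=5 t=0 v=8: DROP (t<8-0); WM=8
i=6 t=0 v=3: DROP (t<8-0); WM=8
i=7 t=11 v=9: → [11,14); WM=8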